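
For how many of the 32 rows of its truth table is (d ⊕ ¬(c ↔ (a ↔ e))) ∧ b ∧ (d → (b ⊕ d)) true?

4

a | b | c | d | e || φ
0 | 0 | 0 | 0 | 0 || 0
0 | 0 | 0 | 0 | 1 || 0
0 | 0 | 0 | 1 | 0 || 0
0 | 0 | 0 | 1 | 1 || 0
0 | 0 | 1 | 0 | 0 || 0
0 | 0 | 1 | 0 | 1 || 0
0 | 0 | 1 | 1 | 0 || 0
0 | 0 | 1 | 1 | 1 || 0
0 | 1 | 0 | 0 | 0 || 1
0 | 1 | 0 | 0 | 1 || 0
0 | 1 | 0 | 1 | 0 || 0
0 | 1 | 0 | 1 | 1 || 0
0 | 1 | 1 | 0 | 0 || 0
0 | 1 | 1 | 0 | 1 || 1
0 | 1 | 1 | 1 | 0 || 0
0 | 1 | 1 | 1 | 1 || 0
1 | 0 | 0 | 0 | 0 || 0
1 | 0 | 0 | 0 | 1 || 0
1 | 0 | 0 | 1 | 0 || 0
1 | 0 | 0 | 1 | 1 || 0
1 | 0 | 1 | 0 | 0 || 0
1 | 0 | 1 | 0 | 1 || 0
1 | 0 | 1 | 1 | 0 || 0
1 | 0 | 1 | 1 | 1 || 0
1 | 1 | 0 | 0 | 0 || 0
1 | 1 | 0 | 0 | 1 || 1
1 | 1 | 0 | 1 | 0 || 0
1 | 1 | 0 | 1 | 1 || 0
1 | 1 | 1 | 0 | 0 || 1
1 | 1 | 1 | 0 | 1 || 0
1 | 1 | 1 | 1 | 0 || 0
1 | 1 | 1 | 1 | 1 || 0
The formula is true on 4 of the 32 rows.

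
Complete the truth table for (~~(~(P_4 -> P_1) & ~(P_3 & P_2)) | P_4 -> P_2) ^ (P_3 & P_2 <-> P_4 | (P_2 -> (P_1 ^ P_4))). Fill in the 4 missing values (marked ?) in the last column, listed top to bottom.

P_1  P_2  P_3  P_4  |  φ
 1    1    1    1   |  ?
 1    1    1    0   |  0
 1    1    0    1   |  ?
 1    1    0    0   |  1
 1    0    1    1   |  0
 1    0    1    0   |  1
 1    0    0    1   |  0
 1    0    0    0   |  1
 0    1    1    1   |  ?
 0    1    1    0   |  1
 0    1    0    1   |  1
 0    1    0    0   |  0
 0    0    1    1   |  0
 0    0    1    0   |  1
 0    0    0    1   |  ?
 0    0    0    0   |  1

0, 1, 0, 0

Row P_1=1, P_2=1, P_3=1, P_4=1: (~~(~(P_4 -> P_1) & ~(P_3 & P_2)) | P_4 -> P_2) = 1, (P_3 & P_2 <-> P_4 | (P_2 -> (P_1 ^ P_4))) = 1, so the formula = 0.
Row P_1=1, P_2=1, P_3=0, P_4=1: (~~(~(P_4 -> P_1) & ~(P_3 & P_2)) | P_4 -> P_2) = 1, (P_3 & P_2 <-> P_4 | (P_2 -> (P_1 ^ P_4))) = 0, so the formula = 1.
Row P_1=0, P_2=1, P_3=1, P_4=1: (~~(~(P_4 -> P_1) & ~(P_3 & P_2)) | P_4 -> P_2) = 1, (P_3 & P_2 <-> P_4 | (P_2 -> (P_1 ^ P_4))) = 1, so the formula = 0.
Row P_1=0, P_2=0, P_3=0, P_4=1: (~~(~(P_4 -> P_1) & ~(P_3 & P_2)) | P_4 -> P_2) = 0, (P_3 & P_2 <-> P_4 | (P_2 -> (P_1 ^ P_4))) = 0, so the formula = 0.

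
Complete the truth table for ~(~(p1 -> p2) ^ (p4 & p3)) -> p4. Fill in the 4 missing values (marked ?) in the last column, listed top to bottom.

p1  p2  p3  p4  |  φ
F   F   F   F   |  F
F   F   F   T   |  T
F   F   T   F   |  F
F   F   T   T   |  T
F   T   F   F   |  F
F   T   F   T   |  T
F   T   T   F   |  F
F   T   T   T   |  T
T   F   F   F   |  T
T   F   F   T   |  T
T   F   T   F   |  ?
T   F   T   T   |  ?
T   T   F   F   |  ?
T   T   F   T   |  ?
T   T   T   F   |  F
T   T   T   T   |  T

T, T, F, T

Row p1=T, p2=F, p3=T, p4=F: ~(~(p1 -> p2) ^ (p4 & p3)) = F, so the formula = T.
Row p1=T, p2=F, p3=T, p4=T: ~(~(p1 -> p2) ^ (p4 & p3)) = T, so the formula = T.
Row p1=T, p2=T, p3=F, p4=F: ~(~(p1 -> p2) ^ (p4 & p3)) = T, so the formula = F.
Row p1=T, p2=T, p3=F, p4=T: ~(~(p1 -> p2) ^ (p4 & p3)) = T, so the formula = T.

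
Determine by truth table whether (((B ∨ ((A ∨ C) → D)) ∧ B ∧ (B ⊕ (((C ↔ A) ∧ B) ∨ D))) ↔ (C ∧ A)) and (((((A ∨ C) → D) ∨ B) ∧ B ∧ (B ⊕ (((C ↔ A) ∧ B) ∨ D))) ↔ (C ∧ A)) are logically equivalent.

A  B  C  D  |  φ  ψ
F  F  F  F  |  T  T
F  F  F  T  |  T  T
F  F  T  F  |  T  T
F  F  T  T  |  T  T
F  T  F  F  |  T  T
F  T  F  T  |  T  T
F  T  T  F  |  F  F
F  T  T  T  |  T  T
T  F  F  F  |  T  T
T  F  F  T  |  T  T
T  F  T  F  |  F  F
T  F  T  T  |  F  F
T  T  F  F  |  F  F
T  T  F  T  |  T  T
T  T  T  F  |  F  F
T  T  T  T  |  F  F
The columns for φ and ψ agree on every row, so they are logically equivalent.

equivalent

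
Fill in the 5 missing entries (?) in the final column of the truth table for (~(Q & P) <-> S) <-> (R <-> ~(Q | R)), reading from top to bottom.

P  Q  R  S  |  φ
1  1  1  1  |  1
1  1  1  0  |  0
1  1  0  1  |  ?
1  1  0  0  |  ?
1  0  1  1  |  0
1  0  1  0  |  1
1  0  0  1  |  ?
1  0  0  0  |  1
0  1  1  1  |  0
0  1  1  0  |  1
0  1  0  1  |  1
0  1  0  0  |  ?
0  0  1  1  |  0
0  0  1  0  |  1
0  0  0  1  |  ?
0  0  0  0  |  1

0, 1, 0, 0, 0

Row P=1, Q=1, R=0, S=1: (~(Q & P) <-> S) = 0, (R <-> ~(Q | R)) = 1, so the formula = 0.
Row P=1, Q=1, R=0, S=0: (~(Q & P) <-> S) = 1, (R <-> ~(Q | R)) = 1, so the formula = 1.
Row P=1, Q=0, R=0, S=1: (~(Q & P) <-> S) = 1, (R <-> ~(Q | R)) = 0, so the formula = 0.
Row P=0, Q=1, R=0, S=0: (~(Q & P) <-> S) = 0, (R <-> ~(Q | R)) = 1, so the formula = 0.
Row P=0, Q=0, R=0, S=1: (~(Q & P) <-> S) = 1, (R <-> ~(Q | R)) = 0, so the formula = 0.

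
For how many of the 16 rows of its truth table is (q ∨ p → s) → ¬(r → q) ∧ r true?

p  q  r  s  |  (((q ∨ p) → s) → (¬(r → q) ∧ r))
F  F  F  F  |                 F                
F  F  F  T  |                 F                
F  F  T  F  |                 T                
F  F  T  T  |                 T                
F  T  F  F  |                 T                
F  T  F  T  |                 F                
F  T  T  F  |                 T                
F  T  T  T  |                 F                
T  F  F  F  |                 T                
T  F  F  T  |                 F                
T  F  T  F  |                 T                
T  F  T  T  |                 T                
T  T  F  F  |                 T                
T  T  F  T  |                 F                
T  T  T  F  |                 T                
T  T  T  T  |                 F                
The formula is true on 9 of the 16 rows.

9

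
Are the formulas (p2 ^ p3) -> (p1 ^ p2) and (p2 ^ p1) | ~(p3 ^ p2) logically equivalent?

p1  p2  p3  |  φ  ψ
0   0   0   |  1  1
0   0   1   |  0  0
0   1   0   |  1  1
0   1   1   |  1  1
1   0   0   |  1  1
1   0   1   |  1  1
1   1   0   |  0  0
1   1   1   |  1  1
The columns for φ and ψ agree on every row, so they are logically equivalent.

equivalent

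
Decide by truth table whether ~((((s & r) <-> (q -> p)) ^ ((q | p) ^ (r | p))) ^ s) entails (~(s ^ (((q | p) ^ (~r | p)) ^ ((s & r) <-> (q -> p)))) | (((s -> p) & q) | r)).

no

p  q  r  s  |  φ  ψ
0  0  0  0  |  1  0
0  0  0  1  |  0  1
0  0  1  0  |  0  1
0  0  1  1  |  0  1
0  1  0  0  |  1  1
0  1  0  1  |  0  1
0  1  1  0  |  0  1
0  1  1  1  |  0  1
1  0  0  0  |  1  1
1  0  0  1  |  0  0
1  0  1  0  |  1  1
1  0  1  1  |  1  1
1  1  0  0  |  1  1
1  1  0  1  |  0  1
1  1  1  0  |  1  1
1  1  1  1  |  1  1
At p=0, q=0, r=0, s=0 we have φ true but ψ false, so φ does not entail ψ.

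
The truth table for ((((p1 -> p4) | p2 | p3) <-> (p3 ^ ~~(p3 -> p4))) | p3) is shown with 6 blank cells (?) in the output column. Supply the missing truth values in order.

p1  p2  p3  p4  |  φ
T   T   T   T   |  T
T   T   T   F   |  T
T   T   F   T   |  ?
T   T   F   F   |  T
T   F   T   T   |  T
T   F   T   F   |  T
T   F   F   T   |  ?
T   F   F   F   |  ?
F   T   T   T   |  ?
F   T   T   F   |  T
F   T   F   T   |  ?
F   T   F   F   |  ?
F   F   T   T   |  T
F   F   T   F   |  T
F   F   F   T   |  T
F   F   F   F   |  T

T, T, F, T, T, T

Row p1=T, p2=T, p3=F, p4=T: (((p1 -> p4) | p2 | p3) <-> (p3 ^ ~~(p3 -> p4))) = T, so the formula = T.
Row p1=T, p2=F, p3=F, p4=T: (((p1 -> p4) | p2 | p3) <-> (p3 ^ ~~(p3 -> p4))) = T, so the formula = T.
Row p1=T, p2=F, p3=F, p4=F: (((p1 -> p4) | p2 | p3) <-> (p3 ^ ~~(p3 -> p4))) = F, so the formula = F.
Row p1=F, p2=T, p3=T, p4=T: (((p1 -> p4) | p2 | p3) <-> (p3 ^ ~~(p3 -> p4))) = F, so the formula = T.
Row p1=F, p2=T, p3=F, p4=T: (((p1 -> p4) | p2 | p3) <-> (p3 ^ ~~(p3 -> p4))) = T, so the formula = T.
Row p1=F, p2=T, p3=F, p4=F: (((p1 -> p4) | p2 | p3) <-> (p3 ^ ~~(p3 -> p4))) = T, so the formula = T.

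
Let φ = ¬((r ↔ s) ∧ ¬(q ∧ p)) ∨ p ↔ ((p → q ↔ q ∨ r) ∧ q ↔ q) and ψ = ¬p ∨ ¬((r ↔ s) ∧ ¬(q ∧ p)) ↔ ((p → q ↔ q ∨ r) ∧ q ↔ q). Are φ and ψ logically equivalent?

not equivalent

p  q  r  s  |  φ  ψ
T  T  T  T  |  T  T
T  T  T  F  |  T  T
T  T  F  T  |  T  T
T  T  F  F  |  T  T
T  F  T  T  |  T  F
T  F  T  F  |  T  T
T  F  F  T  |  T  T
T  F  F  F  |  T  F
F  T  T  T  |  F  T
F  T  T  F  |  T  T
F  T  F  T  |  T  T
F  T  F  F  |  F  T
F  F  T  T  |  F  T
F  F  T  F  |  T  T
F  F  F  T  |  T  T
F  F  F  F  |  F  T
The columns differ at p=T, q=F, r=T, s=T (φ=T, ψ=F), so they are not equivalent.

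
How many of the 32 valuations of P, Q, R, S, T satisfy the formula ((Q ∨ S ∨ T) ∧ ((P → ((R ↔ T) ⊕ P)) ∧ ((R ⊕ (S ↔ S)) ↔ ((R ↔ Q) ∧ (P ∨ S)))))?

P | Q | R | S | T || φ
0 | 0 | 0 | 0 | 0 || 0
0 | 0 | 0 | 0 | 1 || 0
0 | 0 | 0 | 1 | 0 || 1
0 | 0 | 0 | 1 | 1 || 1
0 | 0 | 1 | 0 | 0 || 0
0 | 0 | 1 | 0 | 1 || 1
0 | 0 | 1 | 1 | 0 || 1
0 | 0 | 1 | 1 | 1 || 1
0 | 1 | 0 | 0 | 0 || 0
0 | 1 | 0 | 0 | 1 || 0
0 | 1 | 0 | 1 | 0 || 0
0 | 1 | 0 | 1 | 1 || 0
0 | 1 | 1 | 0 | 0 || 1
0 | 1 | 1 | 0 | 1 || 1
0 | 1 | 1 | 1 | 0 || 0
0 | 1 | 1 | 1 | 1 || 0
1 | 0 | 0 | 0 | 0 || 0
1 | 0 | 0 | 0 | 1 || 1
1 | 0 | 0 | 1 | 0 || 0
1 | 0 | 0 | 1 | 1 || 1
1 | 0 | 1 | 0 | 0 || 0
1 | 0 | 1 | 0 | 1 || 0
1 | 0 | 1 | 1 | 0 || 1
1 | 0 | 1 | 1 | 1 || 0
1 | 1 | 0 | 0 | 0 || 0
1 | 1 | 0 | 0 | 1 || 0
1 | 1 | 0 | 1 | 0 || 0
1 | 1 | 0 | 1 | 1 || 0
1 | 1 | 1 | 0 | 0 || 0
1 | 1 | 1 | 0 | 1 || 0
1 | 1 | 1 | 1 | 0 || 0
1 | 1 | 1 | 1 | 1 || 0
The formula is true on 10 of the 32 rows.

10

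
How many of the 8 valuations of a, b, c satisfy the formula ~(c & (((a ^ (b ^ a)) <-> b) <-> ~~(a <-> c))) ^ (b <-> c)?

4

  a   |   b   |   c   | (b ^ a) | (a ^ (b ^ a)) | ((a ^ (b ^ a)) <-> b) | (a <-> c) | ~(a <-> c) | ~~(a <-> c) | (b <-> c) |   φ  
----- | ----- | ----- | ------- | ------------- | --------------------- | --------- | ---------- | ----------- | --------- | -----
 True |  True |  True |  False  |      True     |          True         |    True   |   False    |     True    |    True   |  True
 True |  True | False |  False  |      True     |          True         |   False   |    True    |    False    |   False   |  True
 True | False |  True |   True  |     False     |          True         |    True   |   False    |     True    |   False   | False
 True | False | False |   True  |     False     |          True         |   False   |    True    |    False    |    True   | False
False |  True |  True |   True  |      True     |          True         |   False   |    True    |    False    |    True   | False
False |  True | False |   True  |      True     |          True         |    True   |   False    |     True    |   False   |  True
False | False |  True |  False  |     False     |          True         |   False   |    True    |    False    |   False   |  True
False | False | False |  False  |     False     |          True         |    True   |   False    |     True    |    True   | False
The formula is true on 4 of the 8 rows.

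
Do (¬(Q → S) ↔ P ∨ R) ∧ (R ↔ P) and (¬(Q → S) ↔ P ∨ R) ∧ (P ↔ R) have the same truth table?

P  Q  R  S  |  φ  ψ
0  0  0  0  |  1  1
0  0  0  1  |  1  1
0  0  1  0  |  0  0
0  0  1  1  |  0  0
0  1  0  0  |  0  0
0  1  0  1  |  1  1
0  1  1  0  |  0  0
0  1  1  1  |  0  0
1  0  0  0  |  0  0
1  0  0  1  |  0  0
1  0  1  0  |  0  0
1  0  1  1  |  0  0
1  1  0  0  |  0  0
1  1  0  1  |  0  0
1  1  1  0  |  1  1
1  1  1  1  |  0  0
The columns for φ and ψ agree on every row, so they are logically equivalent.

equivalent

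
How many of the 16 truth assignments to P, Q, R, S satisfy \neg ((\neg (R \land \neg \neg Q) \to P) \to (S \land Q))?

P  Q  R  S  |  φ
1  1  1  1  |  0
1  1  1  0  |  1
1  1  0  1  |  0
1  1  0  0  |  1
1  0  1  1  |  1
1  0  1  0  |  1
1  0  0  1  |  1
1  0  0  0  |  1
0  1  1  1  |  0
0  1  1  0  |  1
0  1  0  1  |  0
0  1  0  0  |  0
0  0  1  1  |  0
0  0  1  0  |  0
0  0  0  1  |  0
0  0  0  0  |  0
The formula is true on 7 of the 16 rows.

7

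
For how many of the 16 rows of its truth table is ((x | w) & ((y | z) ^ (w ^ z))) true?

x | y | z | w | φ
- | - | - | - | -
F | F | F | F | F
F | F | F | T | T
F | F | T | F | F
F | F | T | T | T
F | T | F | F | F
F | T | F | T | F
F | T | T | F | F
F | T | T | T | T
T | F | F | F | F
T | F | F | T | T
T | F | T | F | F
T | F | T | T | T
T | T | F | F | T
T | T | F | T | F
T | T | T | F | F
T | T | T | T | T
The formula is true on 7 of the 16 rows.

7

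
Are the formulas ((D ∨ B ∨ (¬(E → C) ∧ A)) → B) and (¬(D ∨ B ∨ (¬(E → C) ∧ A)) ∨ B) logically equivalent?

A  B  C  D  E  |  φ  ψ
1  1  1  1  1  |  1  1
1  1  1  1  0  |  1  1
1  1  1  0  1  |  1  1
1  1  1  0  0  |  1  1
1  1  0  1  1  |  1  1
1  1  0  1  0  |  1  1
1  1  0  0  1  |  1  1
1  1  0  0  0  |  1  1
1  0  1  1  1  |  0  0
1  0  1  1  0  |  0  0
1  0  1  0  1  |  1  1
1  0  1  0  0  |  1  1
1  0  0  1  1  |  0  0
1  0  0  1  0  |  0  0
1  0  0  0  1  |  0  0
1  0  0  0  0  |  1  1
0  1  1  1  1  |  1  1
0  1  1  1  0  |  1  1
0  1  1  0  1  |  1  1
0  1  1  0  0  |  1  1
0  1  0  1  1  |  1  1
0  1  0  1  0  |  1  1
0  1  0  0  1  |  1  1
0  1  0  0  0  |  1  1
0  0  1  1  1  |  0  0
0  0  1  1  0  |  0  0
0  0  1  0  1  |  1  1
0  0  1  0  0  |  1  1
0  0  0  1  1  |  0  0
0  0  0  1  0  |  0  0
0  0  0  0  1  |  1  1
0  0  0  0  0  |  1  1
The columns for φ and ψ agree on every row, so they are logically equivalent.

equivalent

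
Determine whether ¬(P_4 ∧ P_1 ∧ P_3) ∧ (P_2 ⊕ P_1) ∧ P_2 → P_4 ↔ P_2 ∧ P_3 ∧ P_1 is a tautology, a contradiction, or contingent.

P_1  P_2  P_3  P_4  |  φ
 T    T    T    T   |  T
 T    T    T    F   |  T
 T    T    F    T   |  F
 T    T    F    F   |  F
 T    F    T    T   |  F
 T    F    T    F   |  F
 T    F    F    T   |  F
 T    F    F    F   |  F
 F    T    T    T   |  F
 F    T    T    F   |  T
 F    T    F    T   |  F
 F    T    F    F   |  T
 F    F    T    T   |  F
 F    F    T    F   |  F
 F    F    F    T   |  F
 F    F    F    F   |  F
4 of 16 rows are T, so the formula is contingent.

contingent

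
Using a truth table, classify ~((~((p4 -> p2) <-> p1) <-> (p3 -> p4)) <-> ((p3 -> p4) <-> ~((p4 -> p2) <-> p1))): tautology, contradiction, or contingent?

p1 | p2 | p3 | p4 | φ
-- | -- | -- | -- | -
T  | T  | T  | T  | F
T  | T  | T  | F  | F
T  | T  | F  | T  | F
T  | T  | F  | F  | F
T  | F  | T  | T  | F
T  | F  | T  | F  | F
T  | F  | F  | T  | F
T  | F  | F  | F  | F
F  | T  | T  | T  | F
F  | T  | T  | F  | F
F  | T  | F  | T  | F
F  | T  | F  | F  | F
F  | F  | T  | T  | F
F  | F  | T  | F  | F
F  | F  | F  | T  | F
F  | F  | F  | F  | F
Every row is F, so the formula is a contradiction.

contradiction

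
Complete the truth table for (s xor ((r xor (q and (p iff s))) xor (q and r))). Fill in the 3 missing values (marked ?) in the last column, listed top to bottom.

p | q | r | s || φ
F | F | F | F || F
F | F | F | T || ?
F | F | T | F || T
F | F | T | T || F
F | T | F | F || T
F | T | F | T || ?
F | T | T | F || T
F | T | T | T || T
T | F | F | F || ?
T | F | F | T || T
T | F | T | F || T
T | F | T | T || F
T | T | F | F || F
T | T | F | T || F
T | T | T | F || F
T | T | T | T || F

T, T, F

Row p=F, q=F, r=F, s=T: ((r xor (q and (p iff s))) xor (q and r)) = F, so the formula = T.
Row p=F, q=T, r=F, s=T: ((r xor (q and (p iff s))) xor (q and r)) = F, so the formula = T.
Row p=T, q=F, r=F, s=F: ((r xor (q and (p iff s))) xor (q and r)) = F, so the formula = F.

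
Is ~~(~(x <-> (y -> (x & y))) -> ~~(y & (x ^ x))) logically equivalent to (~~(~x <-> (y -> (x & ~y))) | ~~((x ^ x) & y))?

x | y | φ | ψ
- | - | - | -
F | F | F | T
F | T | T | F
T | F | T | F
T | T | T | T
The columns differ at x=F, y=F (φ=F, ψ=T), so they are not equivalent.

not equivalent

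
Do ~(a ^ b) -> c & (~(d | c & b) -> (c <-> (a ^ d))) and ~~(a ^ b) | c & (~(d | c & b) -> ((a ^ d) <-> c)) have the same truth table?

a | b | c | d || φ | ψ
1 | 1 | 1 | 1 || 1 | 1
1 | 1 | 1 | 0 || 1 | 1
1 | 1 | 0 | 1 || 0 | 0
1 | 1 | 0 | 0 || 0 | 0
1 | 0 | 1 | 1 || 1 | 1
1 | 0 | 1 | 0 || 1 | 1
1 | 0 | 0 | 1 || 1 | 1
1 | 0 | 0 | 0 || 1 | 1
0 | 1 | 1 | 1 || 1 | 1
0 | 1 | 1 | 0 || 1 | 1
0 | 1 | 0 | 1 || 1 | 1
0 | 1 | 0 | 0 || 1 | 1
0 | 0 | 1 | 1 || 1 | 1
0 | 0 | 1 | 0 || 0 | 0
0 | 0 | 0 | 1 || 0 | 0
0 | 0 | 0 | 0 || 0 | 0
The columns for φ and ψ agree on every row, so they are logically equivalent.

equivalent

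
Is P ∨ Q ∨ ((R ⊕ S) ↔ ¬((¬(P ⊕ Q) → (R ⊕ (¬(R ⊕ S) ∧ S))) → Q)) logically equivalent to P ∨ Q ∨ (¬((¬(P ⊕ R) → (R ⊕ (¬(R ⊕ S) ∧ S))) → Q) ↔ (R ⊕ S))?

P | Q | R | S || φ | ψ
1 | 1 | 1 | 1 || 1 | 1
1 | 1 | 1 | 0 || 1 | 1
1 | 1 | 0 | 1 || 1 | 1
1 | 1 | 0 | 0 || 1 | 1
1 | 0 | 1 | 1 || 1 | 1
1 | 0 | 1 | 0 || 1 | 1
1 | 0 | 0 | 1 || 1 | 1
1 | 0 | 0 | 0 || 1 | 1
0 | 1 | 1 | 1 || 1 | 1
0 | 1 | 1 | 0 || 1 | 1
0 | 1 | 0 | 1 || 1 | 1
0 | 1 | 0 | 0 || 1 | 1
0 | 0 | 1 | 1 || 1 | 0
0 | 0 | 1 | 0 || 1 | 1
0 | 0 | 0 | 1 || 0 | 0
0 | 0 | 0 | 0 || 1 | 1
The columns differ at P=0, Q=0, R=1, S=1 (φ=1, ψ=0), so they are not equivalent.

not equivalent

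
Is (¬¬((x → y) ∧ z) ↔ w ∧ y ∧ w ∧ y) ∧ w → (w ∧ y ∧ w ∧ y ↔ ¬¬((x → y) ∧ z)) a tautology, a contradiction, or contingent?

tautology

x | y | z | w || φ
T | T | T | T || T
T | T | T | F || T
T | T | F | T || T
T | T | F | F || T
T | F | T | T || T
T | F | T | F || T
T | F | F | T || T
T | F | F | F || T
F | T | T | T || T
F | T | T | F || T
F | T | F | T || T
F | T | F | F || T
F | F | T | T || T
F | F | T | F || T
F | F | F | T || T
F | F | F | F || T
Every row is T, so the formula is a tautology.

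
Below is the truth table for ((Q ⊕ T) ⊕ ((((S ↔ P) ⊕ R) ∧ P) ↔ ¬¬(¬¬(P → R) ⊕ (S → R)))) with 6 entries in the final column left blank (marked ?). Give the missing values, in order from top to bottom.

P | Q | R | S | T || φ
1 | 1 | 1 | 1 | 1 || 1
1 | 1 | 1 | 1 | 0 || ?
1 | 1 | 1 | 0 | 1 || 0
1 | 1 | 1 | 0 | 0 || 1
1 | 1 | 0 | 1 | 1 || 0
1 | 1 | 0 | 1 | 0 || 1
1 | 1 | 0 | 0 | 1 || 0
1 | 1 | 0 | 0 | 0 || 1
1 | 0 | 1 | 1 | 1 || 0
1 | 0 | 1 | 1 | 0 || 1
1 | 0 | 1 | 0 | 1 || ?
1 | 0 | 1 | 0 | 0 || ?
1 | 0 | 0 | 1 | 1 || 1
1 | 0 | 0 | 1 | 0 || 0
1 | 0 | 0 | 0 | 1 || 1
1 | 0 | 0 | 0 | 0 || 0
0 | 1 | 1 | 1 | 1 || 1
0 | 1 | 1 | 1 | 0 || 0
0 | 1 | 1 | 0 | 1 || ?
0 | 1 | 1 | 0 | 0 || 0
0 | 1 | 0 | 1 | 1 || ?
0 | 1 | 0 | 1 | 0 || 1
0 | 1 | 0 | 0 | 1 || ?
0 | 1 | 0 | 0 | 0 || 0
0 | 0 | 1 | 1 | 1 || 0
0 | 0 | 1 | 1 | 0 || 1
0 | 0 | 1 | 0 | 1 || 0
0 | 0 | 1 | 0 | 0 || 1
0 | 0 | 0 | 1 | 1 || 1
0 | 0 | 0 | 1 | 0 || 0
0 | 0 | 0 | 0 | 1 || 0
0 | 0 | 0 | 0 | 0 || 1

0, 1, 0, 1, 0, 1

Row P=1, Q=1, R=1, S=1, T=0: (Q ⊕ T) = 1, ((((S ↔ P) ⊕ R) ∧ P) ↔ ¬¬(¬¬(P → R) ⊕ (S → R))) = 1, so the formula = 0.
Row P=1, Q=0, R=1, S=0, T=1: (Q ⊕ T) = 1, ((((S ↔ P) ⊕ R) ∧ P) ↔ ¬¬(¬¬(P → R) ⊕ (S → R))) = 0, so the formula = 1.
Row P=1, Q=0, R=1, S=0, T=0: (Q ⊕ T) = 0, ((((S ↔ P) ⊕ R) ∧ P) ↔ ¬¬(¬¬(P → R) ⊕ (S → R))) = 0, so the formula = 0.
Row P=0, Q=1, R=1, S=0, T=1: (Q ⊕ T) = 0, ((((S ↔ P) ⊕ R) ∧ P) ↔ ¬¬(¬¬(P → R) ⊕ (S → R))) = 1, so the formula = 1.
Row P=0, Q=1, R=0, S=1, T=1: (Q ⊕ T) = 0, ((((S ↔ P) ⊕ R) ∧ P) ↔ ¬¬(¬¬(P → R) ⊕ (S → R))) = 0, so the formula = 0.
Row P=0, Q=1, R=0, S=0, T=1: (Q ⊕ T) = 0, ((((S ↔ P) ⊕ R) ∧ P) ↔ ¬¬(¬¬(P → R) ⊕ (S → R))) = 1, so the formula = 1.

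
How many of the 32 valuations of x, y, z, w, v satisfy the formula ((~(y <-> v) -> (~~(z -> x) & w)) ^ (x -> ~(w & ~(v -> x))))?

10

x | y | z | w | v | φ
- | - | - | - | - | -
T | T | T | T | T | F
T | T | T | T | F | F
T | T | T | F | T | F
T | T | T | F | F | T
T | T | F | T | T | F
T | T | F | T | F | F
T | T | F | F | T | F
T | T | F | F | F | T
T | F | T | T | T | F
T | F | T | T | F | F
T | F | T | F | T | T
T | F | T | F | F | F
T | F | F | T | T | F
T | F | F | T | F | F
T | F | F | F | T | T
T | F | F | F | F | F
F | T | T | T | T | F
F | T | T | T | F | T
F | T | T | F | T | F
F | T | T | F | F | T
F | T | F | T | T | F
F | T | F | T | F | F
F | T | F | F | T | F
F | T | F | F | F | T
F | F | T | T | T | T
F | F | T | T | F | F
F | F | T | F | T | T
F | F | T | F | F | F
F | F | F | T | T | F
F | F | F | T | F | F
F | F | F | F | T | T
F | F | F | F | F | F
The formula is true on 10 of the 32 rows.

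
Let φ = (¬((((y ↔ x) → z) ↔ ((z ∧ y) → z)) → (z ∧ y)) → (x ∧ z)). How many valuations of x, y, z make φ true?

5

  x      y      z    |    φ  
 True   True   True  |   True
 True   True  False  |   True
 True  False   True  |   True
 True  False  False  |  False
False   True   True  |   True
False   True  False  |  False
False  False   True  |  False
False  False  False  |   True
The formula is true on 5 of the 8 rows.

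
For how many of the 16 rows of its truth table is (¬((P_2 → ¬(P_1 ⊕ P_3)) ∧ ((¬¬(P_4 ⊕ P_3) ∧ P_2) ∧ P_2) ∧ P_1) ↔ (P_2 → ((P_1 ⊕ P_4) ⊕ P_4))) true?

 P_1  |  P_2  |  P_3  |  P_4  || (P_1 ⊕ P_3) | ¬(P_1 ⊕ P_3) | (P_2 → ¬(P_1 ⊕ P_3)) | (P_4 ⊕ P_3) | ¬(P_4 ⊕ P_3) | ¬¬(P_4 ⊕ P_3) | (¬¬(P_4 ⊕ P_3) ∧ P_2) | (P_1 ⊕ P_4) | ((P_1 ⊕ P_4) ⊕ P_4) | (P_2 → ((P_1 ⊕ P_4) ⊕ P_4)) |   φ  
False | False | False | False ||    False    |     True     |         True         |    False    |     True     |     False     |         False         |    False    |        False        |             True            |  True
False | False | False |  True ||    False    |     True     |         True         |     True    |    False     |      True     |         False         |     True    |        False        |             True            |  True
False | False |  True | False ||     True    |    False     |         True         |     True    |    False     |      True     |         False         |    False    |        False        |             True            |  True
False | False |  True |  True ||     True    |    False     |         True         |    False    |     True     |     False     |         False         |     True    |        False        |             True            |  True
False |  True | False | False ||    False    |     True     |         True         |    False    |     True     |     False     |         False         |    False    |        False        |            False            | False
False |  True | False |  True ||    False    |     True     |         True         |     True    |    False     |      True     |          True         |     True    |        False        |            False            | False
False |  True |  True | False ||     True    |    False     |        False         |     True    |    False     |      True     |          True         |    False    |        False        |            False            | False
False |  True |  True |  True ||     True    |    False     |        False         |    False    |     True     |     False     |         False         |     True    |        False        |            False            | False
 True | False | False | False ||     True    |    False     |         True         |    False    |     True     |     False     |         False         |     True    |         True        |             True            |  True
 True | False | False |  True ||     True    |    False     |         True         |     True    |    False     |      True     |         False         |    False    |         True        |             True            |  True
 True | False |  True | False ||    False    |     True     |         True         |     True    |    False     |      True     |         False         |     True    |         True        |             True            |  True
 True | False |  True |  True ||    False    |     True     |         True         |    False    |     True     |     False     |         False         |    False    |         True        |             True            |  True
 True |  True | False | False ||     True    |    False     |        False         |    False    |     True     |     False     |         False         |     True    |         True        |             True            |  True
 True |  True | False |  True ||     True    |    False     |        False         |     True    |    False     |      True     |          True         |    False    |         True        |             True            |  True
 True |  True |  True | False ||    False    |     True     |         True         |     True    |    False     |      True     |          True         |     True    |         True        |             True            | False
 True |  True |  True |  True ||    False    |     True     |         True         |    False    |     True     |     False     |         False         |    False    |         True        |             True            |  True
The formula is true on 11 of the 16 rows.

11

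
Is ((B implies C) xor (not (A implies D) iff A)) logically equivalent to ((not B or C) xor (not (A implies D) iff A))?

equivalent

A  B  C  D  |  φ  ψ
T  T  T  T  |  T  T
T  T  T  F  |  F  F
T  T  F  T  |  F  F
T  T  F  F  |  T  T
T  F  T  T  |  T  T
T  F  T  F  |  F  F
T  F  F  T  |  T  T
T  F  F  F  |  F  F
F  T  T  T  |  F  F
F  T  T  F  |  F  F
F  T  F  T  |  T  T
F  T  F  F  |  T  T
F  F  T  T  |  F  F
F  F  T  F  |  F  F
F  F  F  T  |  F  F
F  F  F  F  |  F  F
The columns for φ and ψ agree on every row, so they are logically equivalent.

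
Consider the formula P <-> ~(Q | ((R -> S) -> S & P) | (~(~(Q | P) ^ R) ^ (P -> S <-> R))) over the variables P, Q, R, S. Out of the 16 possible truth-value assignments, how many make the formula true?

P | Q | R | S || φ
T | T | T | T || F
T | T | T | F || F
T | T | F | T || F
T | T | F | F || F
T | F | T | T || F
T | F | T | F || F
T | F | F | T || F
T | F | F | F || T
F | T | T | T || T
F | T | T | F || T
F | T | F | T || T
F | T | F | F || T
F | F | T | T || F
F | F | T | F || T
F | F | F | T || F
F | F | F | F || F
The formula is true on 6 of the 16 rows.

6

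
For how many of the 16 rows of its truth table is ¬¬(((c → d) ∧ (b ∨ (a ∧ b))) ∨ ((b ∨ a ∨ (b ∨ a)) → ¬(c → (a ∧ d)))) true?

13

a  b  c  d  |  φ
0  0  0  0  |  1
0  0  0  1  |  1
0  0  1  0  |  1
0  0  1  1  |  1
0  1  0  0  |  1
0  1  0  1  |  1
0  1  1  0  |  1
0  1  1  1  |  1
1  0  0  0  |  0
1  0  0  1  |  0
1  0  1  0  |  1
1  0  1  1  |  0
1  1  0  0  |  1
1  1  0  1  |  1
1  1  1  0  |  1
1  1  1  1  |  1
The formula is true on 13 of the 16 rows.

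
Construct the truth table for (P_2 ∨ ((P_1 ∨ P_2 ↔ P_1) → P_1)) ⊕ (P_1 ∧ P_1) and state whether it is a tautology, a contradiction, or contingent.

P_1 | P_2 | φ
--- | --- | -
 F  |  F  | F
 F  |  T  | T
 T  |  F  | F
 T  |  T  | F
1 of 4 rows are T, so the formula is contingent.

contingent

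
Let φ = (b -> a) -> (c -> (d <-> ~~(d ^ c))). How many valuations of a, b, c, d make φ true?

a  b  c  d  |  φ
1  1  1  1  |  0
1  1  1  0  |  0
1  1  0  1  |  1
1  1  0  0  |  1
1  0  1  1  |  0
1  0  1  0  |  0
1  0  0  1  |  1
1  0  0  0  |  1
0  1  1  1  |  1
0  1  1  0  |  1
0  1  0  1  |  1
0  1  0  0  |  1
0  0  1  1  |  0
0  0  1  0  |  0
0  0  0  1  |  1
0  0  0  0  |  1
The formula is true on 10 of the 16 rows.

10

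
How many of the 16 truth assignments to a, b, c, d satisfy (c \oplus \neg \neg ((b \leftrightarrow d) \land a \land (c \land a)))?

a | b | c | d || φ
F | F | F | F || F
F | F | F | T || F
F | F | T | F || T
F | F | T | T || T
F | T | F | F || F
F | T | F | T || F
F | T | T | F || T
F | T | T | T || T
T | F | F | F || F
T | F | F | T || F
T | F | T | F || F
T | F | T | T || T
T | T | F | F || F
T | T | F | T || F
T | T | T | F || T
T | T | T | T || F
The formula is true on 6 of the 16 rows.

6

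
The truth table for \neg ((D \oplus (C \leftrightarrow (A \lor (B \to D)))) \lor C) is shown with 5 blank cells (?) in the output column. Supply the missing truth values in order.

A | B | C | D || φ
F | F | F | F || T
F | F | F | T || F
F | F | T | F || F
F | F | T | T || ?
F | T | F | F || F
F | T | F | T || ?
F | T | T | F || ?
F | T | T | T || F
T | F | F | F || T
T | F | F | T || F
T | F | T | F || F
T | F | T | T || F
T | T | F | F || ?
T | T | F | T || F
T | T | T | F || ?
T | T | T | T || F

F, F, F, T, F

Row A=F, B=F, C=T, D=T: (D \oplus (C \leftrightarrow (A \lor (B \to D)))) = F, ((D \oplus (C \leftrightarrow (A \lor (B \to D)))) \lor C) = T, so the formula = F.
Row A=F, B=T, C=F, D=T: (D \oplus (C \leftrightarrow (A \lor (B \to D)))) = T, ((D \oplus (C \leftrightarrow (A \lor (B \to D)))) \lor C) = T, so the formula = F.
Row A=F, B=T, C=T, D=F: (D \oplus (C \leftrightarrow (A \lor (B \to D)))) = F, ((D \oplus (C \leftrightarrow (A \lor (B \to D)))) \lor C) = T, so the formula = F.
Row A=T, B=T, C=F, D=F: (D \oplus (C \leftrightarrow (A \lor (B \to D)))) = F, ((D \oplus (C \leftrightarrow (A \lor (B \to D)))) \lor C) = F, so the formula = T.
Row A=T, B=T, C=T, D=F: (D \oplus (C \leftrightarrow (A \lor (B \to D)))) = T, ((D \oplus (C \leftrightarrow (A \lor (B \to D)))) \lor C) = T, so the formula = F.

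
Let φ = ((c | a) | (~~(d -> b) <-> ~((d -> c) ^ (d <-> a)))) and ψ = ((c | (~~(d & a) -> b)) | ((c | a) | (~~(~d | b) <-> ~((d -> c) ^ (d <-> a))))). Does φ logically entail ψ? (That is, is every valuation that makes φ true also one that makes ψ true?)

a | b | c | d || φ | ψ
1 | 1 | 1 | 1 || 1 | 1
1 | 1 | 1 | 0 || 1 | 1
1 | 1 | 0 | 1 || 1 | 1
1 | 1 | 0 | 0 || 1 | 1
1 | 0 | 1 | 1 || 1 | 1
1 | 0 | 1 | 0 || 1 | 1
1 | 0 | 0 | 1 || 1 | 1
1 | 0 | 0 | 0 || 1 | 1
0 | 1 | 1 | 1 || 1 | 1
0 | 1 | 1 | 0 || 1 | 1
0 | 1 | 0 | 1 || 1 | 1
0 | 1 | 0 | 0 || 1 | 1
0 | 0 | 1 | 1 || 1 | 1
0 | 0 | 1 | 0 || 1 | 1
0 | 0 | 0 | 1 || 0 | 1
0 | 0 | 0 | 0 || 1 | 1
In every row where φ is true, ψ is also true, so φ ⊨ ψ.

yes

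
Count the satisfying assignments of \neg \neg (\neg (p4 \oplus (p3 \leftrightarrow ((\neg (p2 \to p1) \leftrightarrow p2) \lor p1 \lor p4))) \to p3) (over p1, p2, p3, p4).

12

p1 | p2 | p3 | p4 | φ
-- | -- | -- | -- | -
0  | 0  | 0  | 0  | 0
0  | 0  | 0  | 1  | 1
0  | 0  | 1  | 0  | 1
0  | 0  | 1  | 1  | 1
0  | 1  | 0  | 0  | 0
0  | 1  | 0  | 1  | 1
0  | 1  | 1  | 0  | 1
0  | 1  | 1  | 1  | 1
1  | 0  | 0  | 0  | 0
1  | 0  | 0  | 1  | 1
1  | 0  | 1  | 0  | 1
1  | 0  | 1  | 1  | 1
1  | 1  | 0  | 0  | 0
1  | 1  | 0  | 1  | 1
1  | 1  | 1  | 0  | 1
1  | 1  | 1  | 1  | 1
The formula is true on 12 of the 16 rows.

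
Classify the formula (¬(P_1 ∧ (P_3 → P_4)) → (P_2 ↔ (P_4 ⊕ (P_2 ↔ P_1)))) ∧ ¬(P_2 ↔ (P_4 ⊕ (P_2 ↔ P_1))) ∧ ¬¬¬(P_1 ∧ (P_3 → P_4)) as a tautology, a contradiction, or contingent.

contradiction

P_1 | P_2 | P_3 | P_4 || (P_3 → P_4) | (P_1 ∧ (P_3 → P_4)) | ¬(P_1 ∧ (P_3 → P_4)) | (P_2 ↔ P_1) | (P_4 ⊕ (P_2 ↔ P_1)) | (P_2 ↔ (P_4 ⊕ (P_2 ↔ P_1))) | ¬(P_2 ↔ (P_4 ⊕ (P_2 ↔ P_1))) | ¬¬(P_1 ∧ (P_3 → P_4)) | ¬¬¬(P_1 ∧ (P_3 → P_4)) | φ
 F  |  F  |  F  |  F  ||      T      |          F          |          T           |      T      |          T          |              F              |              T               |           F           |           T            | F
 F  |  F  |  F  |  T  ||      T      |          F          |          T           |      T      |          F          |              T              |              F               |           F           |           T            | F
 F  |  F  |  T  |  F  ||      F      |          F          |          T           |      T      |          T          |              F              |              T               |           F           |           T            | F
 F  |  F  |  T  |  T  ||      T      |          F          |          T           |      T      |          F          |              T              |              F               |           F           |           T            | F
 F  |  T  |  F  |  F  ||      T      |          F          |          T           |      F      |          F          |              F              |              T               |           F           |           T            | F
 F  |  T  |  F  |  T  ||      T      |          F          |          T           |      F      |          T          |              T              |              F               |           F           |           T            | F
 F  |  T  |  T  |  F  ||      F      |          F          |          T           |      F      |          F          |              F              |              T               |           F           |           T            | F
 F  |  T  |  T  |  T  ||      T      |          F          |          T           |      F      |          T          |              T              |              F               |           F           |           T            | F
 T  |  F  |  F  |  F  ||      T      |          T          |          F           |      F      |          F          |              T              |              F               |           T           |           F            | F
 T  |  F  |  F  |  T  ||      T      |          T          |          F           |      F      |          T          |              F              |              T               |           T           |           F            | F
 T  |  F  |  T  |  F  ||      F      |          F          |          T           |      F      |          F          |              T              |              F               |           F           |           T            | F
 T  |  F  |  T  |  T  ||      T      |          T          |          F           |      F      |          T          |              F              |              T               |           T           |           F            | F
 T  |  T  |  F  |  F  ||      T      |          T          |          F           |      T      |          T          |              T              |              F               |           T           |           F            | F
 T  |  T  |  F  |  T  ||      T      |          T          |          F           |      T      |          F          |              F              |              T               |           T           |           F            | F
 T  |  T  |  T  |  F  ||      F      |          F          |          T           |      T      |          T          |              T              |              F               |           F           |           T            | F
 T  |  T  |  T  |  T  ||      T      |          T          |          F           |      T      |          F          |              F              |              T               |           T           |           F            | F
Every row is F, so the formula is a contradiction.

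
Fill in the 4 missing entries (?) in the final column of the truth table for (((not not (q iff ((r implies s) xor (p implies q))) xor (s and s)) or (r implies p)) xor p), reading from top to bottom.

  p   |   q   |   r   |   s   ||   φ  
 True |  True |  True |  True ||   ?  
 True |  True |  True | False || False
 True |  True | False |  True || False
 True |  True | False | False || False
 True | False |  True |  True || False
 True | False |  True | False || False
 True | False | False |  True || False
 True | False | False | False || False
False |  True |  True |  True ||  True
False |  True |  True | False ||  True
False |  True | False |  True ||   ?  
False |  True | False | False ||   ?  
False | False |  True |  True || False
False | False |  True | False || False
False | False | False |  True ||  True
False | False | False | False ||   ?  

False, True, True, True

Row p=True, q=True, r=True, s=True: ((not not (q iff ((r implies s) xor (p implies q))) xor (s and s)) or (r implies p)) = True, so the formula = False.
Row p=False, q=True, r=False, s=True: ((not not (q iff ((r implies s) xor (p implies q))) xor (s and s)) or (r implies p)) = True, so the formula = True.
Row p=False, q=True, r=False, s=False: ((not not (q iff ((r implies s) xor (p implies q))) xor (s and s)) or (r implies p)) = True, so the formula = True.
Row p=False, q=False, r=False, s=False: ((not not (q iff ((r implies s) xor (p implies q))) xor (s and s)) or (r implies p)) = True, so the formula = True.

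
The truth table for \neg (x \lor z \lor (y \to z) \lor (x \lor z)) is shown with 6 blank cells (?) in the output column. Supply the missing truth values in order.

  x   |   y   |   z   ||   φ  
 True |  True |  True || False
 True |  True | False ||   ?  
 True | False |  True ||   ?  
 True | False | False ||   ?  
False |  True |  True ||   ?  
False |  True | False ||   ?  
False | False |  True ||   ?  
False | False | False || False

Row x=True, y=True, z=False: (y \to z) = False, (x \lor z) = True, (x \lor z \lor (y \to z) \lor (x \lor z)) = True, so the formula = False.
Row x=True, y=False, z=True: (y \to z) = True, (x \lor z) = True, (x \lor z \lor (y \to z) \lor (x \lor z)) = True, so the formula = False.
Row x=True, y=False, z=False: (y \to z) = True, (x \lor z) = True, (x \lor z \lor (y \to z) \lor (x \lor z)) = True, so the formula = False.
Row x=False, y=True, z=True: (y \to z) = True, (x \lor z) = True, (x \lor z \lor (y \to z) \lor (x \lor z)) = True, so the formula = False.
Row x=False, y=True, z=False: (y \to z) = False, (x \lor z) = False, (x \lor z \lor (y \to z) \lor (x \lor z)) = False, so the formula = True.
Row x=False, y=False, z=True: (y \to z) = True, (x \lor z) = True, (x \lor z \lor (y \to z) \lor (x \lor z)) = True, so the formula = False.

False, False, False, False, True, False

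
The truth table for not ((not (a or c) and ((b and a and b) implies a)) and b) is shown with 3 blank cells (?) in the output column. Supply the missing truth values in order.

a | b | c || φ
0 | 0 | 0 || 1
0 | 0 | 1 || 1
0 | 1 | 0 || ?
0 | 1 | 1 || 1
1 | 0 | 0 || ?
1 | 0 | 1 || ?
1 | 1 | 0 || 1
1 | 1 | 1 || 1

0, 1, 1

Row a=0, b=1, c=0: (not (a or c) and ((b and a and b) implies a)) = 1, ((not (a or c) and ((b and a and b) implies a)) and b) = 1, so the formula = 0.
Row a=1, b=0, c=0: (not (a or c) and ((b and a and b) implies a)) = 0, ((not (a or c) and ((b and a and b) implies a)) and b) = 0, so the formula = 1.
Row a=1, b=0, c=1: (not (a or c) and ((b and a and b) implies a)) = 0, ((not (a or c) and ((b and a and b) implies a)) and b) = 0, so the formula = 1.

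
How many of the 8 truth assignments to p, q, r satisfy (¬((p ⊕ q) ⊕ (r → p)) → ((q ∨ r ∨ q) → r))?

p | q | r | (p ⊕ q) | (r → p) | ((p ⊕ q) ⊕ (r → p)) | ¬((p ⊕ q) ⊕ (r → p)) | (q ∨ r ∨ q) | ((q ∨ r ∨ q) → r) | φ
- | - | - | ------- | ------- | ------------------- | -------------------- | ----------- | ----------------- | -
T | T | T |    F    |    T    |          T          |          F           |      T      |         T         | T
T | T | F |    F    |    T    |          T          |          F           |      T      |         F         | T
T | F | T |    T    |    T    |          F          |          T           |      T      |         T         | T
T | F | F |    T    |    T    |          F          |          T           |      F      |         T         | T
F | T | T |    T    |    F    |          T          |          F           |      T      |         T         | T
F | T | F |    T    |    T    |          F          |          T           |      T      |         F         | F
F | F | T |    F    |    F    |          F          |          T           |      T      |         T         | T
F | F | F |    F    |    T    |          T          |          F           |      F      |         T         | T
The formula is true on 7 of the 8 rows.

7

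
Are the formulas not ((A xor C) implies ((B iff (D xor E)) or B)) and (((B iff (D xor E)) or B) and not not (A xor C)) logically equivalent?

A | B | C | D | E | φ | ψ
- | - | - | - | - | - | -
T | T | T | T | T | F | F
T | T | T | T | F | F | F
T | T | T | F | T | F | F
T | T | T | F | F | F | F
T | T | F | T | T | F | T
T | T | F | T | F | F | T
T | T | F | F | T | F | T
T | T | F | F | F | F | T
T | F | T | T | T | F | F
T | F | T | T | F | F | F
T | F | T | F | T | F | F
T | F | T | F | F | F | F
T | F | F | T | T | F | T
T | F | F | T | F | T | F
T | F | F | F | T | T | F
T | F | F | F | F | F | T
F | T | T | T | T | F | T
F | T | T | T | F | F | T
F | T | T | F | T | F | T
F | T | T | F | F | F | T
F | T | F | T | T | F | F
F | T | F | T | F | F | F
F | T | F | F | T | F | F
F | T | F | F | F | F | F
F | F | T | T | T | F | T
F | F | T | T | F | T | F
F | F | T | F | T | T | F
F | F | T | F | F | F | T
F | F | F | T | T | F | F
F | F | F | T | F | F | F
F | F | F | F | T | F | F
F | F | F | F | F | F | F
The columns differ at A=T, B=T, C=F, D=T, E=T (φ=F, ψ=T), so they are not equivalent.

not equivalent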